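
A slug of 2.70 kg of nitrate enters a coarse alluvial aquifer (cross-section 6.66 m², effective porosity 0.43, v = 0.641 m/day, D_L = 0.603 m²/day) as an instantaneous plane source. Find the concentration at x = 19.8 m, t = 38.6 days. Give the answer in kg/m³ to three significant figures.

For an instantaneous plane source, C(x,t) = M/(n_e·A·√(4πDt)) · exp(−(x−vt)²/(4Dt)), with n_e·A the pore (flow) area.
Plume center vt = 0.641 × 38.6 = 24.7426 m, so the well at 19.8 m is 4.9426 m upgradient of the peak.
√(4πDt) = 17.10 m, giving peak height M/(n_e·A·√(4πDt)) = 2.70/(0.43 × 6.66 × 17.10) = 0.05513 kg/m³.
(x−vt)²/(4Dt) = (-4.9426)²/(4 × 0.603 × 38.6) = 0.2624; exp(−0.2624) = 0.7692.
C = 0.05513 × 0.7692 = 0.0424 kg/m³.

0.0424 kg/m³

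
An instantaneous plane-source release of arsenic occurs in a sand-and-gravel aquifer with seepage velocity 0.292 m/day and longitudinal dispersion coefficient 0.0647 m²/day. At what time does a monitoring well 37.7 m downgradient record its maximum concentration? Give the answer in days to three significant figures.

128 days

For the 1D instantaneous-source solution, setting ∂C/∂t = 0 at fixed x gives v²t² + 2Dt − x² = 0, so t = (√(D² + v²x²) − D)/v².
√(D² + v²x²) = √(0.0647² + 0.292² × 37.7²) = 11.01; v² = 0.085264.
t = (11.01 − 0.0647)/0.085264 = 128 days (vs. the pure-advection estimate x/v = 129 d).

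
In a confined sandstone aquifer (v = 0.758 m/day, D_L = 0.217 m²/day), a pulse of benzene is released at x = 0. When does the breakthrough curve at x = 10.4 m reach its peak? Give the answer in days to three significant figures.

13.3 days

For the 1D instantaneous-source solution, setting ∂C/∂t = 0 at fixed x gives v²t² + 2Dt − x² = 0, so t = (√(D² + v²x²) − D)/v².
√(D² + v²x²) = √(0.217² + 0.758² × 10.4²) = 7.886; v² = 0.574564.
t = (7.886 − 0.217)/0.574564 = 13.3 days (vs. the pure-advection estimate x/v = 13.7 d).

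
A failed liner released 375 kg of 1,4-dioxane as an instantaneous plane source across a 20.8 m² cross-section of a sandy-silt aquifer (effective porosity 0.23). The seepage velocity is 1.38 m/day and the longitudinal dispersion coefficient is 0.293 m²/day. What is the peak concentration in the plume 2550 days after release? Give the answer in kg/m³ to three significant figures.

The peak of an instantaneous 1D plume sits at x = vt; there the Gaussian factor is 1 and C_max = M/(n_e·A·√(4πDt)), where n_e·A is the pore area the mass is dissolved in.
√(4πDt) = √(4π × 0.293 × 2550) = 96.90 m, so C_max = 375/(0.23 × 20.8 × 96.90) = 0.809 kg/m³.

0.809 kg/m³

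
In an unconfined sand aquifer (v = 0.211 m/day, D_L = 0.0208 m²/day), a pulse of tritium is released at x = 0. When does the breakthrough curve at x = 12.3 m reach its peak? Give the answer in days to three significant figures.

For the 1D instantaneous-source solution, setting ∂C/∂t = 0 at fixed x gives v²t² + 2Dt − x² = 0, so t = (√(D² + v²x²) − D)/v².
√(D² + v²x²) = √(0.0208² + 0.211² × 12.3²) = 2.595; v² = 0.044521.
t = (2.595 − 0.0208)/0.044521 = 57.8 days (vs. the pure-advection estimate x/v = 58.3 d).

57.8 days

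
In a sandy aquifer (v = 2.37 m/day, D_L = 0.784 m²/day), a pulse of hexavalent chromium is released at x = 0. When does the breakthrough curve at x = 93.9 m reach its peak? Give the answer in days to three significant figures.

For the 1D instantaneous-source solution, setting ∂C/∂t = 0 at fixed x gives v²t² + 2Dt − x² = 0, so t = (√(D² + v²x²) − D)/v².
√(D² + v²x²) = √(0.784² + 2.37² × 93.9²) = 222.5; v² = 5.6169.
t = (222.5 − 0.784)/5.6169 = 39.5 days (vs. the pure-advection estimate x/v = 39.6 d).

39.5 days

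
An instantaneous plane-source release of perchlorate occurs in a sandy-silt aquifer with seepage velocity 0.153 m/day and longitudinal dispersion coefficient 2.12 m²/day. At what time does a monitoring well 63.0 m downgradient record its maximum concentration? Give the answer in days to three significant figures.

For the 1D instantaneous-source solution, setting ∂C/∂t = 0 at fixed x gives v²t² + 2Dt − x² = 0, so t = (√(D² + v²x²) − D)/v².
√(D² + v²x²) = √(2.12² + 0.153² × 63.0²) = 9.869; v² = 0.023409.
t = (9.869 − 2.12)/0.023409 = 331 days (vs. the pure-advection estimate x/v = 412 d).

331 days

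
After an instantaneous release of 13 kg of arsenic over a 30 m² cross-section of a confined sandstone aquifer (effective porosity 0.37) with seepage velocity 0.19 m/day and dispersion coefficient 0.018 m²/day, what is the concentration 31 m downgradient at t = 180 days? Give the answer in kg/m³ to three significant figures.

0.0833 kg/m³

For an instantaneous plane source, C(x,t) = M/(n_e·A·√(4πDt)) · exp(−(x−vt)²/(4Dt)), with n_e·A the pore (flow) area.
Plume center vt = 0.19 × 180 = 34.2 m, so the well at 31 m is 3.2 m upgradient of the peak.
√(4πDt) = 6.381 m, giving peak height M/(n_e·A·√(4πDt)) = 13/(0.37 × 30 × 6.381) = 0.1835 kg/m³.
(x−vt)²/(4Dt) = (-3.2)²/(4 × 0.018 × 180) = 0.7901; exp(−0.7901) = 0.4538.
C = 0.1835 × 0.4538 = 0.0833 kg/m³.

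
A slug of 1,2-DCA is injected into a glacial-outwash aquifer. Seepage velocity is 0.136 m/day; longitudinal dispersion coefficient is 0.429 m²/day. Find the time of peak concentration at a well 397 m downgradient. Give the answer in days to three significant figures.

For the 1D instantaneous-source solution, setting ∂C/∂t = 0 at fixed x gives v²t² + 2Dt − x² = 0, so t = (√(D² + v²x²) − D)/v².
√(D² + v²x²) = √(0.429² + 0.136² × 397²) = 53.99; v² = 0.018496.
t = (53.99 − 0.429)/0.018496 = 2900 days (vs. the pure-advection estimate x/v = 2920 d).

2900 days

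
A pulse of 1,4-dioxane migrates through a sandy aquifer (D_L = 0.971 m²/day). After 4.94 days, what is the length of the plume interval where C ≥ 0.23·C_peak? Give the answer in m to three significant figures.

The plume is Gaussian with σ = √(2Dt) = √(2 × 0.971 × 4.94) = 3.097 m.
C/C_peak = exp(−Δx²/(2σ²)) = 0.23 ⇒ Δx = σ·√(−2 ln 0.23) = 3.097 × 1.714 = 5.308 m.
Width = 2Δx = 10.6 m.

10.6 m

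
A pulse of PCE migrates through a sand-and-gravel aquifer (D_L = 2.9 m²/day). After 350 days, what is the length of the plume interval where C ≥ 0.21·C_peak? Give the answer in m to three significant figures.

159 m

The plume is Gaussian with σ = √(2Dt) = √(2 × 2.9 × 350) = 45.06 m.
C/C_peak = exp(−Δx²/(2σ²)) = 0.21 ⇒ Δx = σ·√(−2 ln 0.21) = 45.06 × 1.767 = 79.62 m.
Width = 2Δx = 159 m.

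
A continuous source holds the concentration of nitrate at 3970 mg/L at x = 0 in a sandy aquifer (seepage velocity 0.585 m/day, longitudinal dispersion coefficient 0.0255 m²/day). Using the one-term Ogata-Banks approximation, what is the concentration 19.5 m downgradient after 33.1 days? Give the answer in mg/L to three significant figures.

For a continuous step input, C/C₀ ≈ ½·erfc((x−vt)/(2√(Dt))).
vt = 0.585 × 33.1 = 19.3635 m and 2√(Dt) = 2√(0.0255 × 33.1) = 1.837 m.
Argument (x−vt)/(2√(Dt)) = (19.5 − 19.3635)/1.837 = 0.07431; ½·erfc(0.07431) = 0.4582.
C = 3970 × 0.4582 = 1820 mg/L.

1820 mg/L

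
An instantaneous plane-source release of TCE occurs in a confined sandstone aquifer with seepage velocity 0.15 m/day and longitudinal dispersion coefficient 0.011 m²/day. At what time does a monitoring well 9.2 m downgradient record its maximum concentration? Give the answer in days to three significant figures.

For the 1D instantaneous-source solution, setting ∂C/∂t = 0 at fixed x gives v²t² + 2Dt − x² = 0, so t = (√(D² + v²x²) − D)/v².
√(D² + v²x²) = √(0.011² + 0.15² × 9.2²) = 1.380; v² = 0.0225.
t = (1.380 − 0.011)/0.0225 = 60.8 days (vs. the pure-advection estimate x/v = 61.3 d).

60.8 days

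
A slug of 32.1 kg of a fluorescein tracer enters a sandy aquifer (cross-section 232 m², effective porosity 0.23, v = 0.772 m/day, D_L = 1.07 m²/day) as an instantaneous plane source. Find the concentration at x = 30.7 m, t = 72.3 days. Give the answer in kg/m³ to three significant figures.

For an instantaneous plane source, C(x,t) = M/(n_e·A·√(4πDt)) · exp(−(x−vt)²/(4Dt)), with n_e·A the pore (flow) area.
Plume center vt = 0.772 × 72.3 = 55.8156 m, so the well at 30.7 m is 25.1156 m upgradient of the peak.
√(4πDt) = 31.18 m, giving peak height M/(n_e·A·√(4πDt)) = 32.1/(0.23 × 232 × 31.18) = 0.01929 kg/m³.
(x−vt)²/(4Dt) = (-25.1156)²/(4 × 1.07 × 72.3) = 2.038; exp(−2.038) = 0.1303.
C = 0.01929 × 0.1303 = 0.00251 kg/m³.

0.00251 kg/m³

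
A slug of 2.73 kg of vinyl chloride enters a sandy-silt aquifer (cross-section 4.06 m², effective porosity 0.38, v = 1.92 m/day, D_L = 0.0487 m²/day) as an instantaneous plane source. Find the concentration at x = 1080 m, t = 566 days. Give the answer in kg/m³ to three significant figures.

0.0631 kg/m³

For an instantaneous plane source, C(x,t) = M/(n_e·A·√(4πDt)) · exp(−(x−vt)²/(4Dt)), with n_e·A the pore (flow) area.
Plume center vt = 1.92 × 566 = 1086.72 m, so the well at 1080 m is 6.72 m upgradient of the peak.
√(4πDt) = 18.61 m, giving peak height M/(n_e·A·√(4πDt)) = 2.73/(0.38 × 4.06 × 18.61) = 0.09508 kg/m³.
(x−vt)²/(4Dt) = (-6.72)²/(4 × 0.0487 × 566) = 0.4096; exp(−0.4096) = 0.6639.
C = 0.09508 × 0.6639 = 0.0631 kg/m³.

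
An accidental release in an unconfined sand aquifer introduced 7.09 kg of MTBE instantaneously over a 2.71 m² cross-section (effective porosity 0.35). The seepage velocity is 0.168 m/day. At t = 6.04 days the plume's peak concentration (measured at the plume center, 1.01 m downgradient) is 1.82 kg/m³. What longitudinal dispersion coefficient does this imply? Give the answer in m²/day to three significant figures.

0.222 m²/day

At the plume center C_max = M/(n_e·A·√(4πDt)), so D = M²/(4πt·(n_e·A·C_max)²).
n_e·A·C_max = 0.35 × 2.71 × 1.82 = 1.726 kg/m.
D = 7.09²/(4π × 6.04 × 1.726²) = 0.222 m²/day.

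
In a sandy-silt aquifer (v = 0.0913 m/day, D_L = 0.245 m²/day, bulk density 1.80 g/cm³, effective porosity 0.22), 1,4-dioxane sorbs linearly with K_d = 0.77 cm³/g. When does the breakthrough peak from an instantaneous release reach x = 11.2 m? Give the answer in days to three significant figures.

706 days

Retardation factor R = 1 + ρ_b·K_d/n = 1 + 1.80 × 0.77/0.22 = 7.300.
Sorption retards both mechanisms: v_R = v/R = 0.01251 m/day, D_R = D/R = 0.03356 m²/day.
Peak time from v_R²t² + 2D_R t − x² = 0: t = (√(D_R² + v_R²x²) − D_R)/v_R².
√(D_R² + v_R²x²) = √(0.03356² + 0.01251² × 11.2²) = 0.1441; v_R² = 0.0001565.
t = (0.1441 − 0.03356)/0.0001565 = 706 days.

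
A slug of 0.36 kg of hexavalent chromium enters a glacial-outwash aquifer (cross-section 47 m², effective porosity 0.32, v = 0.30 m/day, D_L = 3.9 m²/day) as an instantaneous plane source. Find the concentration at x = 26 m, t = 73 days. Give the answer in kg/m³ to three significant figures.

0.000394 kg/m³

For an instantaneous plane source, C(x,t) = M/(n_e·A·√(4πDt)) · exp(−(x−vt)²/(4Dt)), with n_e·A the pore (flow) area.
Plume center vt = 0.30 × 73 = 21.9 m, so the well at 26 m is 4.1 m downgradient of the peak.
√(4πDt) = 59.81 m, giving peak height M/(n_e·A·√(4πDt)) = 0.36/(0.32 × 47 × 59.81) = 0.0004002 kg/m³.
(x−vt)²/(4Dt) = (4.1)²/(4 × 3.9 × 73) = 0.01476; exp(−0.01476) = 0.9853.
C = 0.0004002 × 0.9853 = 0.000394 kg/m³.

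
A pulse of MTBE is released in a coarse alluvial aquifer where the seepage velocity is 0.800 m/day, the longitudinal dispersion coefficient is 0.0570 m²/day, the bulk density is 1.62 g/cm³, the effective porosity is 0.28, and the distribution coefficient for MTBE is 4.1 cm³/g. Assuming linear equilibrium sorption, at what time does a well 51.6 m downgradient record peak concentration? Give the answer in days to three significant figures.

Retardation factor R = 1 + ρ_b·K_d/n = 1 + 1.62 × 4.1/0.28 = 24.72.
Sorption retards both mechanisms: v_R = v/R = 0.03236 m/day, D_R = D/R = 0.002306 m²/day.
Peak time from v_R²t² + 2D_R t − x² = 0: t = (√(D_R² + v_R²x²) − D_R)/v_R².
√(D_R² + v_R²x²) = √(0.002306² + 0.03236² × 51.6²) = 1.670; v_R² = 0.001047.
t = (1.670 − 0.002306)/0.001047 = 1590 days.

1590 days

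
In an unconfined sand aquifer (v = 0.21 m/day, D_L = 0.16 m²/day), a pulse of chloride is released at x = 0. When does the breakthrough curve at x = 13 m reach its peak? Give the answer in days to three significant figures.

58.4 days

For the 1D instantaneous-source solution, setting ∂C/∂t = 0 at fixed x gives v²t² + 2Dt − x² = 0, so t = (√(D² + v²x²) − D)/v².
√(D² + v²x²) = √(0.16² + 0.21² × 13²) = 2.735; v² = 0.0441.
t = (2.735 − 0.16)/0.0441 = 58.4 days (vs. the pure-advection estimate x/v = 61.9 d).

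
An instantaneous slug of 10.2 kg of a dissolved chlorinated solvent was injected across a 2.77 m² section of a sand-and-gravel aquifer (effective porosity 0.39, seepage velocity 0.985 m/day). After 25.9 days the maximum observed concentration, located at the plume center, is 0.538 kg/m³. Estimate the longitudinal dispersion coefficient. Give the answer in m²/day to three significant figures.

At the plume center C_max = M/(n_e·A·√(4πDt)), so D = M²/(4πt·(n_e·A·C_max)²).
n_e·A·C_max = 0.39 × 2.77 × 0.538 = 0.5812 kg/m.
D = 10.2²/(4π × 25.9 × 0.5812²) = 0.946 m²/day.

0.946 m²/day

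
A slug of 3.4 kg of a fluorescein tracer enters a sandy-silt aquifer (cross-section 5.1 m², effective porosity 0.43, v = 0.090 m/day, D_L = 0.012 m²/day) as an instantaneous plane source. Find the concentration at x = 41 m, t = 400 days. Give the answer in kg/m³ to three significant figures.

0.0543 kg/m³

For an instantaneous plane source, C(x,t) = M/(n_e·A·√(4πDt)) · exp(−(x−vt)²/(4Dt)), with n_e·A the pore (flow) area.
Plume center vt = 0.090 × 400 = 36 m, so the well at 41 m is 5 m downgradient of the peak.
√(4πDt) = 7.767 m, giving peak height M/(n_e·A·√(4πDt)) = 3.4/(0.43 × 5.1 × 7.767) = 0.1996 kg/m³.
(x−vt)²/(4Dt) = (5)²/(4 × 0.012 × 400) = 1.302; exp(−1.302) = 0.2720.
C = 0.1996 × 0.2720 = 0.0543 kg/m³.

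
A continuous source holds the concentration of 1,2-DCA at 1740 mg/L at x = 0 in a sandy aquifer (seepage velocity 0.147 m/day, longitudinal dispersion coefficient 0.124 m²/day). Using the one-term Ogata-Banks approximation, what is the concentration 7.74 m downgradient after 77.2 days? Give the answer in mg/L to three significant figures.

For a continuous step input, C/C₀ ≈ ½·erfc((x−vt)/(2√(Dt))).
vt = 0.147 × 77.2 = 11.3484 m and 2√(Dt) = 2√(0.124 × 77.2) = 6.188 m.
Argument (x−vt)/(2√(Dt)) = (7.74 − 11.3484)/6.188 = -0.5831; ½·erfc(-0.5831) = 0.7952.
C = 1740 × 0.7952 = 1380 mg/L.

1380 mg/L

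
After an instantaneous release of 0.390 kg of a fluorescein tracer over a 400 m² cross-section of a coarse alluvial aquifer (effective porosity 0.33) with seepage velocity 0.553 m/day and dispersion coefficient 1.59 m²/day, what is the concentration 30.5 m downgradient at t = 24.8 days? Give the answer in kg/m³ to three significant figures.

2.22e-05 kg/m³

For an instantaneous plane source, C(x,t) = M/(n_e·A·√(4πDt)) · exp(−(x−vt)²/(4Dt)), with n_e·A the pore (flow) area.
Plume center vt = 0.553 × 24.8 = 13.7144 m, so the well at 30.5 m is 16.7856 m downgradient of the peak.
√(4πDt) = 22.26 m, giving peak height M/(n_e·A·√(4πDt)) = 0.390/(0.33 × 400 × 22.26) = 0.0001327 kg/m³.
(x−vt)²/(4Dt) = (16.7856)²/(4 × 1.59 × 24.8) = 1.786; exp(−1.786) = 0.1676.
C = 0.0001327 × 0.1676 = 2.22e-05 kg/m³.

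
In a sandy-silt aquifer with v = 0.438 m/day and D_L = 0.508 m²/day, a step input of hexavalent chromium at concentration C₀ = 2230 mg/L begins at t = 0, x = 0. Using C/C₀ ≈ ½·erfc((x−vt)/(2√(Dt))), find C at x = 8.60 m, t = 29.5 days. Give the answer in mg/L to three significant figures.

1750 mg/L

For a continuous step input, C/C₀ ≈ ½·erfc((x−vt)/(2√(Dt))).
vt = 0.438 × 29.5 = 12.921 m and 2√(Dt) = 2√(0.508 × 29.5) = 7.742 m.
Argument (x−vt)/(2√(Dt)) = (8.60 − 12.921)/7.742 = -0.5581; ½·erfc(-0.5581) = 0.7850.
C = 2230 × 0.7850 = 1750 mg/L.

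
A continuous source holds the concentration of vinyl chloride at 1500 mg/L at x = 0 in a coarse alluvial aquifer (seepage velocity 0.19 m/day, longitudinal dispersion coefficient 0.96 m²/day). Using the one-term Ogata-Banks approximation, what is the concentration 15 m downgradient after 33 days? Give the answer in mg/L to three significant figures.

205 mg/L

For a continuous step input, C/C₀ ≈ ½·erfc((x−vt)/(2√(Dt))).
vt = 0.19 × 33 = 6.27 m and 2√(Dt) = 2√(0.96 × 33) = 11.26 m.
Argument (x−vt)/(2√(Dt)) = (15 − 6.27)/11.26 = 0.7753; ½·erfc(0.7753) = 0.1364.
C = 1500 × 0.1364 = 205 mg/L.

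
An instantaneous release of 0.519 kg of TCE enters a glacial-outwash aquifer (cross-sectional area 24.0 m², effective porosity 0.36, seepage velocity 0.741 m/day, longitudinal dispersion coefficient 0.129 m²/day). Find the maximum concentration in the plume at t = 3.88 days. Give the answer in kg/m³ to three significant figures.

0.0240 kg/m³

The peak of an instantaneous 1D plume sits at x = vt; there the Gaussian factor is 1 and C_max = M/(n_e·A·√(4πDt)), where n_e·A is the pore area the mass is dissolved in.
√(4πDt) = √(4π × 0.129 × 3.88) = 2.508 m, so C_max = 0.519/(0.36 × 24.0 × 2.508) = 0.0240 kg/m³.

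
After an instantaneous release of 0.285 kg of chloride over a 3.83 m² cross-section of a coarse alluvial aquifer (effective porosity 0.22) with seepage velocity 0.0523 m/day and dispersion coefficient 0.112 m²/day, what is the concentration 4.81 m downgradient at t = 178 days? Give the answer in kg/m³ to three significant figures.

For an instantaneous plane source, C(x,t) = M/(n_e·A·√(4πDt)) · exp(−(x−vt)²/(4Dt)), with n_e·A the pore (flow) area.
Plume center vt = 0.0523 × 178 = 9.3094 m, so the well at 4.81 m is 4.4994 m upgradient of the peak.
√(4πDt) = 15.83 m, giving peak height M/(n_e·A·√(4πDt)) = 0.285/(0.22 × 3.83 × 15.83) = 0.02137 kg/m³.
(x−vt)²/(4Dt) = (-4.4994)²/(4 × 0.112 × 178) = 0.2539; exp(−0.2539) = 0.7758.
C = 0.02137 × 0.7758 = 0.0166 kg/m³.

0.0166 kg/m³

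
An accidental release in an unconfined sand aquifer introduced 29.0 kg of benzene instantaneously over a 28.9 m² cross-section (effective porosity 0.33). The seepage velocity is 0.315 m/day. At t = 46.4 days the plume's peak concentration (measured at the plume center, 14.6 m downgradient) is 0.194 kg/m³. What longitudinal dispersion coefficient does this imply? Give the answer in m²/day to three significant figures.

At the plume center C_max = M/(n_e·A·√(4πDt)), so D = M²/(4πt·(n_e·A·C_max)²).
n_e·A·C_max = 0.33 × 28.9 × 0.194 = 1.850 kg/m.
D = 29.0²/(4π × 46.4 × 1.850²) = 0.421 m²/day.

0.421 m²/day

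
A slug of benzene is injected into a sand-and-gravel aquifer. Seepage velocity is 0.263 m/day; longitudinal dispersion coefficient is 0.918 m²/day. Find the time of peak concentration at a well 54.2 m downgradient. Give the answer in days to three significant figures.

For the 1D instantaneous-source solution, setting ∂C/∂t = 0 at fixed x gives v²t² + 2Dt − x² = 0, so t = (√(D² + v²x²) − D)/v².
√(D² + v²x²) = √(0.918² + 0.263² × 54.2²) = 14.28; v² = 0.069169.
t = (14.28 − 0.918)/0.069169 = 193 days (vs. the pure-advection estimate x/v = 206 d).

193 days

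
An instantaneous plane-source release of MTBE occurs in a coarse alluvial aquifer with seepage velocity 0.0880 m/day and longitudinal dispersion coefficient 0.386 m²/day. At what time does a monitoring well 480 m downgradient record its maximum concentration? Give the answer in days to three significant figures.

For the 1D instantaneous-source solution, setting ∂C/∂t = 0 at fixed x gives v²t² + 2Dt − x² = 0, so t = (√(D² + v²x²) − D)/v².
√(D² + v²x²) = √(0.386² + 0.0880² × 480²) = 42.24; v² = 0.007744.
t = (42.24 − 0.386)/0.007744 = 5400 days (vs. the pure-advection estimate x/v = 5450 d).

5400 days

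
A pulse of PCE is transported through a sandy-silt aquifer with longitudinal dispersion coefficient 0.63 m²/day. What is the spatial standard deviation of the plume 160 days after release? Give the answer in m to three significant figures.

14.2 m

Dispersive spreading gives a Gaussian with σ² = 2Dt; advection only shifts the center.
σ = √(2 × 0.63 × 160) = 14.2 m.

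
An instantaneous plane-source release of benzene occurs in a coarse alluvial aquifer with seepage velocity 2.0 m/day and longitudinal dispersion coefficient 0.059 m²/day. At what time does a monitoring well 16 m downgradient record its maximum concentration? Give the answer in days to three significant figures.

For the 1D instantaneous-source solution, setting ∂C/∂t = 0 at fixed x gives v²t² + 2Dt − x² = 0, so t = (√(D² + v²x²) − D)/v².
√(D² + v²x²) = √(0.059² + 2.0² × 16²) = 32.00; v² = 4.
t = (32.00 − 0.059)/4 = 7.99 days (vs. the pure-advection estimate x/v = 8.00 d).

7.99 days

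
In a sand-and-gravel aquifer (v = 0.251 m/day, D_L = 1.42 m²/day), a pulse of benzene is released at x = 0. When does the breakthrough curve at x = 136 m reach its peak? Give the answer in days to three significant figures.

For the 1D instantaneous-source solution, setting ∂C/∂t = 0 at fixed x gives v²t² + 2Dt − x² = 0, so t = (√(D² + v²x²) − D)/v².
√(D² + v²x²) = √(1.42² + 0.251² × 136²) = 34.17; v² = 0.063001.
t = (34.17 − 1.42)/0.063001 = 520 days (vs. the pure-advection estimate x/v = 542 d).

520 days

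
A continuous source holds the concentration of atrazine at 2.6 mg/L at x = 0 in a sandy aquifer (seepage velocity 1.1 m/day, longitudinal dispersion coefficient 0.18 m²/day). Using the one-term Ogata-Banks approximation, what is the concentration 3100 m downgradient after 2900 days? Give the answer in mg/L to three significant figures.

2.59 mg/L

For a continuous step input, C/C₀ ≈ ½·erfc((x−vt)/(2√(Dt))).
vt = 1.1 × 2900 = 3190 m and 2√(Dt) = 2√(0.18 × 2900) = 45.69 m.
Argument (x−vt)/(2√(Dt)) = (3100 − 3190)/45.69 = -1.970; ½·erfc(-1.970) = 0.9973.
C = 2.6 × 0.9973 = 2.59 mg/L.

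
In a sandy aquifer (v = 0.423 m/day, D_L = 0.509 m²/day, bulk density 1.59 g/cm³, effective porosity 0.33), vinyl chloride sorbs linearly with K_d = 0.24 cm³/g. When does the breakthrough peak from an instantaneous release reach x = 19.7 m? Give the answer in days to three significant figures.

Retardation factor R = 1 + ρ_b·K_d/n = 1 + 1.59 × 0.24/0.33 = 2.156.
Sorption retards both mechanisms: v_R = v/R = 0.1962 m/day, D_R = D/R = 0.2361 m²/day.
Peak time from v_R²t² + 2D_R t − x² = 0: t = (√(D_R² + v_R²x²) − D_R)/v_R².
√(D_R² + v_R²x²) = √(0.2361² + 0.1962² × 19.7²) = 3.872; v_R² = 0.03849.
t = (3.872 − 0.2361)/0.03849 = 94.5 days.

94.5 days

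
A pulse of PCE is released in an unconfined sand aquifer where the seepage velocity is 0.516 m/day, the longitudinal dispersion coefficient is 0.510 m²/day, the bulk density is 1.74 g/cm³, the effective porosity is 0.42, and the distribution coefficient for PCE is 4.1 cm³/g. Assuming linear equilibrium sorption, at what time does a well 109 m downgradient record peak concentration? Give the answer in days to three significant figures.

Retardation factor R = 1 + ρ_b·K_d/n = 1 + 1.74 × 4.1/0.42 = 17.99.
Sorption retards both mechanisms: v_R = v/R = 0.02868 m/day, D_R = D/R = 0.02835 m²/day.
Peak time from v_R²t² + 2D_R t − x² = 0: t = (√(D_R² + v_R²x²) − D_R)/v_R².
√(D_R² + v_R²x²) = √(0.02835² + 0.02868² × 109²) = 3.126; v_R² = 0.0008225.
t = (3.126 − 0.02835)/0.0008225 = 3770 days.

3770 days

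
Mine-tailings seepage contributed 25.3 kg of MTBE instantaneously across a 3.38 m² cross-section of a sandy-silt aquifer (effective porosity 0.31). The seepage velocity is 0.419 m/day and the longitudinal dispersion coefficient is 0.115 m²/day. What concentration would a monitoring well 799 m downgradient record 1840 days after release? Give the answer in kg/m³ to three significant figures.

0.185 kg/m³

For an instantaneous plane source, C(x,t) = M/(n_e·A·√(4πDt)) · exp(−(x−vt)²/(4Dt)), with n_e·A the pore (flow) area.
Plume center vt = 0.419 × 1840 = 770.96 m, so the well at 799 m is 28.04 m downgradient of the peak.
√(4πDt) = 51.57 m, giving peak height M/(n_e·A·√(4πDt)) = 25.3/(0.31 × 3.38 × 51.57) = 0.4682 kg/m³.
(x−vt)²/(4Dt) = (28.04)²/(4 × 0.115 × 1840) = 0.9289; exp(−0.9289) = 0.3950.
C = 0.4682 × 0.3950 = 0.185 kg/m³.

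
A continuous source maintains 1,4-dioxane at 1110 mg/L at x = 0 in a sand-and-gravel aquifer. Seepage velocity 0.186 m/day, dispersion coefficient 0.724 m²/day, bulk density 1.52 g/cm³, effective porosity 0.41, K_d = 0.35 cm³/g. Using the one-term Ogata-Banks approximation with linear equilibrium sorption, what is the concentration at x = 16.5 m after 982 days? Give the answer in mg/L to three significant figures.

1100 mg/L

Retardation factor R = 1 + ρ_b·K_d/n = 1 + 1.52 × 0.35/0.41 = 2.298.
Sorption retards both mechanisms: v_R = v/R = 0.08094 m/day, D_R = D/R = 0.3151 m²/day.
v_R·t = 0.08094 × 982 = 79.48308 m; 2√(D_R t) = 35.18 m; argument = (16.5 − 79.48308)/35.18 = -1.790.
C = C₀ × ½·erfc(-1.790) = 1110 × 0.9943 = 1100 mg/L.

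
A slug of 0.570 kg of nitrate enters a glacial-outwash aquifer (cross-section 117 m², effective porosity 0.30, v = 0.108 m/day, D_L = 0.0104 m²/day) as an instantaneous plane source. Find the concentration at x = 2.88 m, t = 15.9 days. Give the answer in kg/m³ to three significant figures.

0.00146 kg/m³

For an instantaneous plane source, C(x,t) = M/(n_e·A·√(4πDt)) · exp(−(x−vt)²/(4Dt)), with n_e·A the pore (flow) area.
Plume center vt = 0.108 × 15.9 = 1.7172 m, so the well at 2.88 m is 1.1628 m downgradient of the peak.
√(4πDt) = 1.442 m, giving peak height M/(n_e·A·√(4πDt)) = 0.570/(0.30 × 117 × 1.442) = 0.01126 kg/m³.
(x−vt)²/(4Dt) = (1.1628)²/(4 × 0.0104 × 15.9) = 2.044; exp(−2.044) = 0.1295.
C = 0.01126 × 0.1295 = 0.00146 kg/m³.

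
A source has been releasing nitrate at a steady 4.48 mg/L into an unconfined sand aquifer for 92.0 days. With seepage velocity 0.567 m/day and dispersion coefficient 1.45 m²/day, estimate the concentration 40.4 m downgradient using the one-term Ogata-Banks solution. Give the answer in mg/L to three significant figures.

3.42 mg/L

For a continuous step input, C/C₀ ≈ ½·erfc((x−vt)/(2√(Dt))).
vt = 0.567 × 92.0 = 52.164 m and 2√(Dt) = 2√(1.45 × 92.0) = 23.10 m.
Argument (x−vt)/(2√(Dt)) = (40.4 − 52.164)/23.10 = -0.5093; ½·erfc(-0.5093) = 0.7643.
C = 4.48 × 0.7643 = 3.42 mg/L.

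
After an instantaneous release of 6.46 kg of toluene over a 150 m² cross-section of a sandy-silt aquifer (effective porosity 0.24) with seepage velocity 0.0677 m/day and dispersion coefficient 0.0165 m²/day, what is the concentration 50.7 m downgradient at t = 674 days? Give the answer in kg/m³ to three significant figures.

0.00852 kg/m³

For an instantaneous plane source, C(x,t) = M/(n_e·A·√(4πDt)) · exp(−(x−vt)²/(4Dt)), with n_e·A the pore (flow) area.
Plume center vt = 0.0677 × 674 = 45.6298 m, so the well at 50.7 m is 5.0702 m downgradient of the peak.
√(4πDt) = 11.82 m, giving peak height M/(n_e·A·√(4πDt)) = 6.46/(0.24 × 150 × 11.82) = 0.01518 kg/m³.
(x−vt)²/(4Dt) = (5.0702)²/(4 × 0.0165 × 674) = 0.5779; exp(−0.5779) = 0.5611.
C = 0.01518 × 0.5611 = 0.00852 kg/m³.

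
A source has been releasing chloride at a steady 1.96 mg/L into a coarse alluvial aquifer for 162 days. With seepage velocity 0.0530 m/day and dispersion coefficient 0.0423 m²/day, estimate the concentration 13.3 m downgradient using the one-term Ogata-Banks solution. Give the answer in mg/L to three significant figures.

0.199 mg/L

For a continuous step input, C/C₀ ≈ ½·erfc((x−vt)/(2√(Dt))).
vt = 0.0530 × 162 = 8.586 m and 2√(Dt) = 2√(0.0423 × 162) = 5.235 m.
Argument (x−vt)/(2√(Dt)) = (13.3 − 8.586)/5.235 = 0.9005; ½·erfc(0.9005) = 0.1014.
C = 1.96 × 0.1014 = 0.199 mg/L.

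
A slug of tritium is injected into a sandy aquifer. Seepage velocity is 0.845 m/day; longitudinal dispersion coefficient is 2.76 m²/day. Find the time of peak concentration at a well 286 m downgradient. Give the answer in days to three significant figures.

335 days

For the 1D instantaneous-source solution, setting ∂C/∂t = 0 at fixed x gives v²t² + 2Dt − x² = 0, so t = (√(D² + v²x²) − D)/v².
√(D² + v²x²) = √(2.76² + 0.845² × 286²) = 241.7; v² = 0.714025.
t = (241.7 − 2.76)/0.714025 = 335 days (vs. the pure-advection estimate x/v = 338 d).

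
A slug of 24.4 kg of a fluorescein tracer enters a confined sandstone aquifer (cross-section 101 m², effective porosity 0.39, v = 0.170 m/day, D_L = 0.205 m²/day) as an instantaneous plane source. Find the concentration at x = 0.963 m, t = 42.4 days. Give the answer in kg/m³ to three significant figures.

For an instantaneous plane source, C(x,t) = M/(n_e·A·√(4πDt)) · exp(−(x−vt)²/(4Dt)), with n_e·A the pore (flow) area.
Plume center vt = 0.170 × 42.4 = 7.208 m, so the well at 0.963 m is 6.245 m upgradient of the peak.
√(4πDt) = 10.45 m, giving peak height M/(n_e·A·√(4πDt)) = 24.4/(0.39 × 101 × 10.45) = 0.05928 kg/m³.
(x−vt)²/(4Dt) = (-6.245)²/(4 × 0.205 × 42.4) = 1.122; exp(−1.122) = 0.3256.
C = 0.05928 × 0.3256 = 0.0193 kg/m³.

0.0193 kg/m³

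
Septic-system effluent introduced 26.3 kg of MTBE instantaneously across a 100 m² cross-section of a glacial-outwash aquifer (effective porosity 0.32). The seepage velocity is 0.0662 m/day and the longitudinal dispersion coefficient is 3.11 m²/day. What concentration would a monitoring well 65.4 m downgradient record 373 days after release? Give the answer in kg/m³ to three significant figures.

0.00476 kg/m³

For an instantaneous plane source, C(x,t) = M/(n_e·A·√(4πDt)) · exp(−(x−vt)²/(4Dt)), with n_e·A the pore (flow) area.
Plume center vt = 0.0662 × 373 = 24.6926 m, so the well at 65.4 m is 40.7074 m downgradient of the peak.
√(4πDt) = 120.7 m, giving peak height M/(n_e·A·√(4πDt)) = 26.3/(0.32 × 100 × 120.7) = 0.006809 kg/m³.
(x−vt)²/(4Dt) = (40.7074)²/(4 × 3.11 × 373) = 0.3571; exp(−0.3571) = 0.6997.
C = 0.006809 × 0.6997 = 0.00476 kg/m³.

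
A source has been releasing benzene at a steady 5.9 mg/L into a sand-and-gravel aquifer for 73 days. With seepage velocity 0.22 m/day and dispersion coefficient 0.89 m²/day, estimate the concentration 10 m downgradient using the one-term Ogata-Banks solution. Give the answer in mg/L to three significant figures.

4.14 mg/L

For a continuous step input, C/C₀ ≈ ½·erfc((x−vt)/(2√(Dt))).
vt = 0.22 × 73 = 16.06 m and 2√(Dt) = 2√(0.89 × 73) = 16.12 m.
Argument (x−vt)/(2√(Dt)) = (10 − 16.06)/16.12 = -0.3759; ½·erfc(-0.3759) = 0.7025.
C = 5.9 × 0.7025 = 4.14 mg/L.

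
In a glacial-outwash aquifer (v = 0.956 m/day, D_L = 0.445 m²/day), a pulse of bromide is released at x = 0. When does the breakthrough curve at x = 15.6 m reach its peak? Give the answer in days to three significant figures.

15.8 days

For the 1D instantaneous-source solution, setting ∂C/∂t = 0 at fixed x gives v²t² + 2Dt − x² = 0, so t = (√(D² + v²x²) − D)/v².
√(D² + v²x²) = √(0.445² + 0.956² × 15.6²) = 14.92; v² = 0.913936.
t = (14.92 − 0.445)/0.913936 = 15.8 days (vs. the pure-advection estimate x/v = 16.3 d).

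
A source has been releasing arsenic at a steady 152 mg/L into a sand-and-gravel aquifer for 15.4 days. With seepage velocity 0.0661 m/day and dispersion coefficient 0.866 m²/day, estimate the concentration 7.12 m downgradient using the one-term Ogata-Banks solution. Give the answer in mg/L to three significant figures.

18.0 mg/L

For a continuous step input, C/C₀ ≈ ½·erfc((x−vt)/(2√(Dt))).
vt = 0.0661 × 15.4 = 1.01794 m and 2√(Dt) = 2√(0.866 × 15.4) = 7.304 m.
Argument (x−vt)/(2√(Dt)) = (7.12 − 1.01794)/7.304 = 0.8354; ½·erfc(0.8354) = 0.1187.
C = 152 × 0.1187 = 18.0 mg/L.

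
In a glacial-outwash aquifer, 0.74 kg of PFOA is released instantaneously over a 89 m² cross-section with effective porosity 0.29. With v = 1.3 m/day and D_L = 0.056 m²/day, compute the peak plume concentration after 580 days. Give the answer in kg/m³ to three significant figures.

The peak of an instantaneous 1D plume sits at x = vt; there the Gaussian factor is 1 and C_max = M/(n_e·A·√(4πDt)), where n_e·A is the pore area the mass is dissolved in.
√(4πDt) = √(4π × 0.056 × 580) = 20.20 m, so C_max = 0.74/(0.29 × 89 × 20.20) = 0.00142 kg/m³.

0.00142 kg/m³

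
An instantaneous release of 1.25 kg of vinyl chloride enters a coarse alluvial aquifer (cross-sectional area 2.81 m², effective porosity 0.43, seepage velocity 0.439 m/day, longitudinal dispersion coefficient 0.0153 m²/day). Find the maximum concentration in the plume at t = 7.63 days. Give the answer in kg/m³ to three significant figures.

0.854 kg/m³

The peak of an instantaneous 1D plume sits at x = vt; there the Gaussian factor is 1 and C_max = M/(n_e·A·√(4πDt)), where n_e·A is the pore area the mass is dissolved in.
√(4πDt) = √(4π × 0.0153 × 7.63) = 1.211 m, so C_max = 1.25/(0.43 × 2.81 × 1.211) = 0.854 kg/m³.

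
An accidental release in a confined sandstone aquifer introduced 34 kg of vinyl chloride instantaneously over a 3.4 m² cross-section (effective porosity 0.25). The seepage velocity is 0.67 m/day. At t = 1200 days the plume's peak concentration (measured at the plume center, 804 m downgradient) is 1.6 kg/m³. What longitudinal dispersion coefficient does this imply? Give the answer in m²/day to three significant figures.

At the plume center C_max = M/(n_e·A·√(4πDt)), so D = M²/(4πt·(n_e·A·C_max)²).
n_e·A·C_max = 0.25 × 3.4 × 1.6 = 1.360 kg/m.
D = 34²/(4π × 1200 × 1.360²) = 0.0414 m²/day.

0.0414 m²/day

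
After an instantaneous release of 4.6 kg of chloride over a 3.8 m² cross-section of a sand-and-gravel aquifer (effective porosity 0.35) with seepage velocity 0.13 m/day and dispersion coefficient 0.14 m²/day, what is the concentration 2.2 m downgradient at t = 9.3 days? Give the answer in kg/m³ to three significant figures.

For an instantaneous plane source, C(x,t) = M/(n_e·A·√(4πDt)) · exp(−(x−vt)²/(4Dt)), with n_e·A the pore (flow) area.
Plume center vt = 0.13 × 9.3 = 1.209 m, so the well at 2.2 m is 0.991 m downgradient of the peak.
√(4πDt) = 4.045 m, giving peak height M/(n_e·A·√(4πDt)) = 4.6/(0.35 × 3.8 × 4.045) = 0.8550 kg/m³.
(x−vt)²/(4Dt) = (0.991)²/(4 × 0.14 × 9.3) = 0.1886; exp(−0.1886) = 0.8281.
C = 0.8550 × 0.8281 = 0.708 kg/m³.

0.708 kg/m³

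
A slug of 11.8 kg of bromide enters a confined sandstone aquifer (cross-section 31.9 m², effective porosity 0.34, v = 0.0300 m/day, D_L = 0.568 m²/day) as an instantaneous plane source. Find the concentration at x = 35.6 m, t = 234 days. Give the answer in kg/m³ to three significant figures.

For an instantaneous plane source, C(x,t) = M/(n_e·A·√(4πDt)) · exp(−(x−vt)²/(4Dt)), with n_e·A the pore (flow) area.
Plume center vt = 0.0300 × 234 = 7.02 m, so the well at 35.6 m is 28.58 m downgradient of the peak.
√(4πDt) = 40.87 m, giving peak height M/(n_e·A·√(4πDt)) = 11.8/(0.34 × 31.9 × 40.87) = 0.02662 kg/m³.
(x−vt)²/(4Dt) = (28.58)²/(4 × 0.568 × 234) = 1.536; exp(−1.536) = 0.2152.
C = 0.02662 × 0.2152 = 0.00573 kg/m³.

0.00573 kg/m³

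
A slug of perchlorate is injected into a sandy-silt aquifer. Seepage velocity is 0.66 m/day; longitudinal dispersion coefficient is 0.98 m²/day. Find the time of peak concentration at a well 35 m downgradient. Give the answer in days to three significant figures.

For the 1D instantaneous-source solution, setting ∂C/∂t = 0 at fixed x gives v²t² + 2Dt − x² = 0, so t = (√(D² + v²x²) − D)/v².
√(D² + v²x²) = √(0.98² + 0.66² × 35²) = 23.12; v² = 0.4356.
t = (23.12 − 0.98)/0.4356 = 50.8 days (vs. the pure-advection estimate x/v = 53.0 d).

50.8 days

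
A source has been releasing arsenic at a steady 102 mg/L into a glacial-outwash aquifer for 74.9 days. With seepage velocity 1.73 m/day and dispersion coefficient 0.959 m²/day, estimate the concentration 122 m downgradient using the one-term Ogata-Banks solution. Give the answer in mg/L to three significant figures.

75.1 mg/L

For a continuous step input, C/C₀ ≈ ½·erfc((x−vt)/(2√(Dt))).
vt = 1.73 × 74.9 = 129.577 m and 2√(Dt) = 2√(0.959 × 74.9) = 16.95 m.
Argument (x−vt)/(2√(Dt)) = (122 − 129.577)/16.95 = -0.4470; ½·erfc(-0.4470) = 0.7364.
C = 102 × 0.7364 = 75.1 mg/L.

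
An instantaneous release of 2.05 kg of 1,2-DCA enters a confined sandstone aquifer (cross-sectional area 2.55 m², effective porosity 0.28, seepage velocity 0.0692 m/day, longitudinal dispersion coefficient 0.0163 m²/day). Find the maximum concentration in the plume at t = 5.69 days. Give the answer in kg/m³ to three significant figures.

The peak of an instantaneous 1D plume sits at x = vt; there the Gaussian factor is 1 and C_max = M/(n_e·A·√(4πDt)), where n_e·A is the pore area the mass is dissolved in.
√(4πDt) = √(4π × 0.0163 × 5.69) = 1.080 m, so C_max = 2.05/(0.28 × 2.55 × 1.080) = 2.66 kg/m³.

2.66 kg/m³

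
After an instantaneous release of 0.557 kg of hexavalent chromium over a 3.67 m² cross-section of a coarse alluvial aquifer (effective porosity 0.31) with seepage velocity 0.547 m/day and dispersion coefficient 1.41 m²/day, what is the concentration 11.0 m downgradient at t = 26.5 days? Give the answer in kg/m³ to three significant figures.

For an instantaneous plane source, C(x,t) = M/(n_e·A·√(4πDt)) · exp(−(x−vt)²/(4Dt)), with n_e·A the pore (flow) area.
Plume center vt = 0.547 × 26.5 = 14.4955 m, so the well at 11.0 m is 3.4955 m upgradient of the peak.
√(4πDt) = 21.67 m, giving peak height M/(n_e·A·√(4πDt)) = 0.557/(0.31 × 3.67 × 21.67) = 0.02259 kg/m³.
(x−vt)²/(4Dt) = (-3.4955)²/(4 × 1.41 × 26.5) = 0.08175; exp(−0.08175) = 0.9215.
C = 0.02259 × 0.9215 = 0.0208 kg/m³.

0.0208 kg/m³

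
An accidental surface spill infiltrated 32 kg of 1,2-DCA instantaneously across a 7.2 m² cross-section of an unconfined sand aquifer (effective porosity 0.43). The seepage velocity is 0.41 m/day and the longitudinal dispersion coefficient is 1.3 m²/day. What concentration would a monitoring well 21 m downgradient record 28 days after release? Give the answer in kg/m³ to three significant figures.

For an instantaneous plane source, C(x,t) = M/(n_e·A·√(4πDt)) · exp(−(x−vt)²/(4Dt)), with n_e·A the pore (flow) area.
Plume center vt = 0.41 × 28 = 11.48 m, so the well at 21 m is 9.52 m downgradient of the peak.
√(4πDt) = 21.39 m, giving peak height M/(n_e·A·√(4πDt)) = 32/(0.43 × 7.2 × 21.39) = 0.4832 kg/m³.
(x−vt)²/(4Dt) = (9.52)²/(4 × 1.3 × 28) = 0.6225; exp(−0.6225) = 0.5366.
C = 0.4832 × 0.5366 = 0.259 kg/m³.

0.259 kg/m³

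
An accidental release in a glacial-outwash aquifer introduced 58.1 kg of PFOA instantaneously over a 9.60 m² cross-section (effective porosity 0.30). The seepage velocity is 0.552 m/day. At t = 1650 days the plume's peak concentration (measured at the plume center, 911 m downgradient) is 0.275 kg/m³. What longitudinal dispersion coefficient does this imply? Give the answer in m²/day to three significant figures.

0.260 m²/day

At the plume center C_max = M/(n_e·A·√(4πDt)), so D = M²/(4πt·(n_e·A·C_max)²).
n_e·A·C_max = 0.30 × 9.60 × 0.275 = 0.7920 kg/m.
D = 58.1²/(4π × 1650 × 0.7920²) = 0.260 m²/day.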